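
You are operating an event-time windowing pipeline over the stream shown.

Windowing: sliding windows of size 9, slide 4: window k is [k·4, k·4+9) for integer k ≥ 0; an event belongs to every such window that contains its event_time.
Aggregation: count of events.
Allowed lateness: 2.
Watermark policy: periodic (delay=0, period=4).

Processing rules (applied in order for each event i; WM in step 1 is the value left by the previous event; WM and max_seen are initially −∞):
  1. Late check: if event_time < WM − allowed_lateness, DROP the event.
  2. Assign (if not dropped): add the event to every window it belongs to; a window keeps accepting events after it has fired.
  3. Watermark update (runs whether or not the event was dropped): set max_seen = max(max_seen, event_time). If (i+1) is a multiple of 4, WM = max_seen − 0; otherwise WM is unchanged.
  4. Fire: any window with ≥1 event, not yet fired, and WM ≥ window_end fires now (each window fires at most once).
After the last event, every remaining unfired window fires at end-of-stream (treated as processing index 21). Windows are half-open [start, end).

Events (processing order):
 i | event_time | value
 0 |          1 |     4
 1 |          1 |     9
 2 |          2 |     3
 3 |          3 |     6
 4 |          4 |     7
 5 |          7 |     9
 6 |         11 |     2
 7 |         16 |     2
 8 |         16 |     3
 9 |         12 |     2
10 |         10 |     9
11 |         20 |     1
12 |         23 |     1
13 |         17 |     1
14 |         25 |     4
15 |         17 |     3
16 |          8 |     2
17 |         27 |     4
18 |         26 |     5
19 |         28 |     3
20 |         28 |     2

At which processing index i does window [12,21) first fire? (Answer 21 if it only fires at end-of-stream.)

i=0 t=1 v=4: → [0,9); WM=−∞
i=1 t=1 v=9: → [0,9); WM=−∞
i=2 t=2 v=3: → [0,9); WM=−∞
i=3 t=3 v=6: → [0,9); WM=3
i=4 t=4 v=7: → [4,13),[0,9); WM=3
i=5 t=7 v=9: → [4,13),[0,9); WM=3
i=6 t=11 v=2: → [8,17),[4,13); WM=3
i=7 t=16 v=2: → [16,25),[12,21),[8,17); WM=16; [0,9) fires=6 [4,13) fires=3
i=8 t=16 v=3: → [16,25),[12,21),[8,17); WM=16
i=9 t=12 v=2: DROP (t<16-2); WM=16
i=10 t=10 v=9: DROP (t<16-2); WM=16
i=11 t=20 v=1: → [20,29),[16,25),[12,21); WM=20; [8,17) fires=3
i=12 t=23 v=1: → [20,29),[16,25); WM=20
i=13 t=17 v=1: DROP (t<20-2); WM=20
i=14 t=25 v=4: → [24,33),[20,29); WM=20
i=15 t=17 v=3: DROP (t<20-2); WM=25; [12,21) fires=3 [16,25) fires=4
i=16 t=8 v=2: DROP (t<25-2); WM=25
i=17 t=27 v=4: → [24,33),[20,29); WM=25
i=18 t=26 v=5: → [24,33),[20,29); WM=25
i=19 t=28 v=3: → [28,37),[24,33),[20,29); WM=28
i=20 t=28 v=2: → [28,37),[24,33),[20,29); WM=28

15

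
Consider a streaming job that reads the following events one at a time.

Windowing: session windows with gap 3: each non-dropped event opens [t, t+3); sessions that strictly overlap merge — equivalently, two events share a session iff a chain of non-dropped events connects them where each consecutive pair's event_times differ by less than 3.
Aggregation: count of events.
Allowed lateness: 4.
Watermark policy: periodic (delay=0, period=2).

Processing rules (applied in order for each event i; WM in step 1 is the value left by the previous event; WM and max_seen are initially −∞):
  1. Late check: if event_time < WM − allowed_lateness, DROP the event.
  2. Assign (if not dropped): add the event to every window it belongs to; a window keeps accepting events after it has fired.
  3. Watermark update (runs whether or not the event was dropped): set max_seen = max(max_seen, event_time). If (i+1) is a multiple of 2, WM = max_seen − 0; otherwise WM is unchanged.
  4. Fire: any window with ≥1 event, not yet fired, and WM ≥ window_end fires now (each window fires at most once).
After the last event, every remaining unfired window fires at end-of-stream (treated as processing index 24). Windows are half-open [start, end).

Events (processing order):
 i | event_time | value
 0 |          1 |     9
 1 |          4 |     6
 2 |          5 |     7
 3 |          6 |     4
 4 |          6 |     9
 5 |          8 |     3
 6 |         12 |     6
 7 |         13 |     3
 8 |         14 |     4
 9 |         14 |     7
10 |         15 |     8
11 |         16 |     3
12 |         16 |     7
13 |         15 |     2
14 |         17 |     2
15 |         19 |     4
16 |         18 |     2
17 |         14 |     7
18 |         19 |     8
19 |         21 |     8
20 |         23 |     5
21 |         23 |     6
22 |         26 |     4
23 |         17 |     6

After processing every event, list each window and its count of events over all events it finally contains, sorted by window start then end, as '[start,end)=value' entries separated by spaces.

i=0 t=1 v=9: → [1,4); WM=−∞
i=1 t=4 v=6: → [4,7); WM=4
i=2 t=5 v=7: → [4,8); WM=4
i=3 t=6 v=4: → [4,9); WM=6
i=4 t=6 v=9: → [4,9); WM=6
i=5 t=8 v=3: → [4,11); WM=8
i=6 t=12 v=6: → [12,15); WM=8
i=7 t=13 v=3: → [12,16); WM=13
i=8 t=14 v=4: → [12,17); WM=13
i=9 t=14 v=7: → [12,17); WM=14
i=10 t=15 v=8: → [12,18); WM=14
i=11 t=16 v=3: → [12,19); WM=16
i=12 t=16 v=7: → [12,19); WM=16
i=13 t=15 v=2: → [12,19); WM=16
i=14 t=17 v=2: → [12,20); WM=16
i=15 t=19 v=4: → [12,22); WM=19
i=16 t=18 v=2: → [12,22); WM=19
i=17 t=14 v=7: DROP (t<19-4); WM=19
i=18 t=19 v=8: → [12,22); WM=19
i=19 t=21 v=8: → [12,24); WM=21
i=20 t=23 v=5: → [12,26); WM=21
i=21 t=23 v=6: → [12,26); WM=23
i=22 t=26 v=4: → [26,29); WM=23
i=23 t=17 v=6: DROP (t<23-4); WM=26

[1,4)=1 [4,11)=5 [12,26)=15 [26,29)=1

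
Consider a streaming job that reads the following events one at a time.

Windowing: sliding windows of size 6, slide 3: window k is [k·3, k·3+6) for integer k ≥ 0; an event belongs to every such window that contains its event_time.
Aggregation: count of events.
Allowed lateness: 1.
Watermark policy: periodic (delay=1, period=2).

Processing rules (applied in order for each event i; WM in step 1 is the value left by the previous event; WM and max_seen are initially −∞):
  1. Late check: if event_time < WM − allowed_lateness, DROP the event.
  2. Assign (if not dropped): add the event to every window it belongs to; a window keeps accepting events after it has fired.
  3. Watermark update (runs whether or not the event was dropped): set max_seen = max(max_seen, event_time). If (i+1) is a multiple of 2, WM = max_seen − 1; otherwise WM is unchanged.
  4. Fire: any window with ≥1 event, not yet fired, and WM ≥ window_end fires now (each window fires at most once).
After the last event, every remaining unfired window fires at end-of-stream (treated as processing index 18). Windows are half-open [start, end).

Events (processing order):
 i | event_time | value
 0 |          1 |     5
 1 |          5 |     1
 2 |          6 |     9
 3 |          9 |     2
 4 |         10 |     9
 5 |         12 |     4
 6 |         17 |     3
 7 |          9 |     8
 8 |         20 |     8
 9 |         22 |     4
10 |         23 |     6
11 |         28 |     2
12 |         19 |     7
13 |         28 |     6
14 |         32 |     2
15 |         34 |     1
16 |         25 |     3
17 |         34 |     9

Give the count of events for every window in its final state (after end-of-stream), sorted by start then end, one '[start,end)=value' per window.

[0,6)=2 [3,9)=2 [6,12)=3 [9,15)=3 [12,18)=2 [15,21)=2 [18,24)=3 [21,27)=2 [24,30)=2 [27,33)=3 [30,36)=3 [33,39)=2

i=0 t=1 v=5: → [0,6); WM=−∞
i=1 t=5 v=1: → [3,9),[0,6); WM=4
i=2 t=6 v=9: → [6,12),[3,9); WM=4
i=3 t=9 v=2: → [9,15),[6,12); WM=8; [0,6) fires=2
i=4 t=10 v=9: → [9,15),[6,12); WM=8
i=5 t=12 v=4: → [12,18),[9,15); WM=11; [3,9) fires=2
i=6 t=17 v=3: → [15,21),[12,18); WM=11
i=7 t=9 v=8: DROP (t<11-1); WM=16; [6,12) fires=3 [9,15) fires=3
i=8 t=20 v=8: → [18,24),[15,21); WM=16
i=9 t=22 v=4: → [21,27),[18,24); WM=21; [12,18) fires=2 [15,21) fires=2
i=10 t=23 v=6: → [21,27),[18,24); WM=21
i=11 t=28 v=2: → [27,33),[24,30); WM=27; [18,24) fires=3 [21,27) fires=2
i=12 t=19 v=7: DROP (t<27-1); WM=27
i=13 t=28 v=6: → [27,33),[24,30); WM=27
i=14 t=32 v=2: → [30,36),[27,33); WM=27
i=15 t=34 v=1: → [33,39),[30,36); WM=33; [24,30) fires=2 [27,33) fires=3
i=16 t=25 v=3: DROP (t<33-1); WM=33
i=17 t=34 v=9: → [33,39),[30,36); WM=33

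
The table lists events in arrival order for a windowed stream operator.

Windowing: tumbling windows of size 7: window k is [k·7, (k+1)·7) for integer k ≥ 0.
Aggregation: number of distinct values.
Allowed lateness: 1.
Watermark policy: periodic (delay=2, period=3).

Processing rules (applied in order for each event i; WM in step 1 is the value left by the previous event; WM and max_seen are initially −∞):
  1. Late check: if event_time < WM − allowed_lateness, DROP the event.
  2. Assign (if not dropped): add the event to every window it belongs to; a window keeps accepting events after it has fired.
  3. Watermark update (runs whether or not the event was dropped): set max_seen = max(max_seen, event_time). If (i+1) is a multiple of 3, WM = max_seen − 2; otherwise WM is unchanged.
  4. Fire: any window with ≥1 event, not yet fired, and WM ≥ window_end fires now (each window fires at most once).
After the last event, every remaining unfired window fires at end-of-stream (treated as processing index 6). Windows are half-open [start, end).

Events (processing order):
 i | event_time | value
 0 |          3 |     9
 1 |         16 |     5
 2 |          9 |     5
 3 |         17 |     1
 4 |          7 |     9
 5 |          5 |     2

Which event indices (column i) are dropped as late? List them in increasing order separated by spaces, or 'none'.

i=0 t=3 v=9: → [0,7); WM=−∞
i=1 t=16 v=5: → [14,21); WM=−∞
i=2 t=9 v=5: → [7,14); WM=14; [0,7) fires=1 [7,14) fires=1
i=3 t=17 v=1: → [14,21); WM=14
i=4 t=7 v=9: DROP (t<14-1); WM=14
i=5 t=5 v=2: DROP (t<14-1); WM=15

4 5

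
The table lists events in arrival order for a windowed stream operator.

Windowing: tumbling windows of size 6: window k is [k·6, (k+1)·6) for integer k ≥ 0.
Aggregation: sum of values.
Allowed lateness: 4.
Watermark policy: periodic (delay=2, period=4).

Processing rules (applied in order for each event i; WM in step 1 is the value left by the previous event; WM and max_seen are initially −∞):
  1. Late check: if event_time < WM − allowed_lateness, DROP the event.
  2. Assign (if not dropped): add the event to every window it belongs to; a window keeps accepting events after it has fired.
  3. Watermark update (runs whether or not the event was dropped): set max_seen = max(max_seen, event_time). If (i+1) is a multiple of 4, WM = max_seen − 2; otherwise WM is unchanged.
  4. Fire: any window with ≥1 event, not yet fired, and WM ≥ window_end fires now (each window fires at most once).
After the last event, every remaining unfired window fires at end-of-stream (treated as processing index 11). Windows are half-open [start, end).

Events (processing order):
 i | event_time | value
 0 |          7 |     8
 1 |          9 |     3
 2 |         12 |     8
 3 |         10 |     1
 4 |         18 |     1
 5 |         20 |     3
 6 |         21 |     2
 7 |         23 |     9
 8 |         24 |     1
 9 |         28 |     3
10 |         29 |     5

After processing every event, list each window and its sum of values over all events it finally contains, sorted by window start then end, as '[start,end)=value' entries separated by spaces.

i=0 t=7 v=8: → [6,12); WM=−∞
i=1 t=9 v=3: → [6,12); WM=−∞
i=2 t=12 v=8: → [12,18); WM=−∞
i=3 t=10 v=1: → [6,12); WM=10
i=4 t=18 v=1: → [18,24); WM=10
i=5 t=20 v=3: → [18,24); WM=10
i=6 t=21 v=2: → [18,24); WM=10
i=7 t=23 v=9: → [18,24); WM=21; [6,12) fires=12 [12,18) fires=8
i=8 t=24 v=1: → [24,30); WM=21
i=9 t=28 v=3: → [24,30); WM=21
i=10 t=29 v=5: → [24,30); WM=21

[6,12)=12 [12,18)=8 [18,24)=15 [24,30)=9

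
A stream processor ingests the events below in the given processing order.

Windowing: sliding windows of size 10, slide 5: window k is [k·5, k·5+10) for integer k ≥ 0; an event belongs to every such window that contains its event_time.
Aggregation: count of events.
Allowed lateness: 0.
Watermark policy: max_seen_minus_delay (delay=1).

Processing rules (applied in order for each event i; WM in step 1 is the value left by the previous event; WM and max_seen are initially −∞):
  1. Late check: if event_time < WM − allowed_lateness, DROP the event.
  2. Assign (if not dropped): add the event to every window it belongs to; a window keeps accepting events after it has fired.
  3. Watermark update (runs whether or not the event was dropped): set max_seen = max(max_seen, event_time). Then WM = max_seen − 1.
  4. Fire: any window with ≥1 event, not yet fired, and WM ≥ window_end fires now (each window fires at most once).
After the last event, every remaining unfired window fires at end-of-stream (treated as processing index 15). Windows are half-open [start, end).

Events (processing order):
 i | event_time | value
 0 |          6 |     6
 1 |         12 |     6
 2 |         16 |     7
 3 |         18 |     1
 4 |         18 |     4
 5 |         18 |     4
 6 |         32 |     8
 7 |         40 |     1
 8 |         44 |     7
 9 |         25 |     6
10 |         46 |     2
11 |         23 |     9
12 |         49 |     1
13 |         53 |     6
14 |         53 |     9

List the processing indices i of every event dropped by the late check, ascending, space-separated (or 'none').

i=0 t=6 v=6: → [5,15),[0,10); WM=5
i=1 t=12 v=6: → [10,20),[5,15); WM=11; [0,10) fires=1
i=2 t=16 v=7: → [15,25),[10,20); WM=15; [5,15) fires=2
i=3 t=18 v=1: → [15,25),[10,20); WM=17
i=4 t=18 v=4: → [15,25),[10,20); WM=17
i=5 t=18 v=4: → [15,25),[10,20); WM=17
i=6 t=32 v=8: → [30,40),[25,35); WM=31; [10,20) fires=5 [15,25) fires=4
i=7 t=40 v=1: → [40,50),[35,45); WM=39; [25,35) fires=1
i=8 t=44 v=7: → [40,50),[35,45); WM=43; [30,40) fires=1
i=9 t=25 v=6: DROP (t<43-0); WM=43
i=10 t=46 v=2: → [45,55),[40,50); WM=45; [35,45) fires=2
i=11 t=23 v=9: DROP (t<45-0); WM=45
i=12 t=49 v=1: → [45,55),[40,50); WM=48
i=13 t=53 v=6: → [50,60),[45,55); WM=52; [40,50) fires=4
i=14 t=53 v=9: → [50,60),[45,55); WM=52

9 11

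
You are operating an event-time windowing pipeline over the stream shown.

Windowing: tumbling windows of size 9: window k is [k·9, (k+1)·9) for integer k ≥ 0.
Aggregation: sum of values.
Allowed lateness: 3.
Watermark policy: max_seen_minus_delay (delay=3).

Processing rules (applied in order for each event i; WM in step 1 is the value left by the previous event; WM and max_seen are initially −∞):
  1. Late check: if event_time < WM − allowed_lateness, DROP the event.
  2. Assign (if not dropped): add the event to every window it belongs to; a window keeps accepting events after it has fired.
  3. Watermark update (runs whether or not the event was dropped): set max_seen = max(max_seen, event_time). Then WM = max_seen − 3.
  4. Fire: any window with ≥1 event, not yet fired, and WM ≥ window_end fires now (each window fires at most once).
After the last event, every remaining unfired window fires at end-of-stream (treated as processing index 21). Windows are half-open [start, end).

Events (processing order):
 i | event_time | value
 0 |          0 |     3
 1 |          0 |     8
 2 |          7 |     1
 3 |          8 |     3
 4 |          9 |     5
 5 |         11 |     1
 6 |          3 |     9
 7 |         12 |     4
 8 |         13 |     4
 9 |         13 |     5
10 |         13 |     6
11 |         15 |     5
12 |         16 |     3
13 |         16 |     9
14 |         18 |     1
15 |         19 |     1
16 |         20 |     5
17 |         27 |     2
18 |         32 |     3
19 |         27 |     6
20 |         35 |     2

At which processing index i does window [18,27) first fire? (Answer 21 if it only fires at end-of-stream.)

i=0 t=0 v=3: → [0,9); WM=-3
i=1 t=0 v=8: → [0,9); WM=-3
i=2 t=7 v=1: → [0,9); WM=4
i=3 t=8 v=3: → [0,9); WM=5
i=4 t=9 v=5: → [9,18); WM=6
i=5 t=11 v=1: → [9,18); WM=8
i=6 t=3 v=9: DROP (t<8-3); WM=8
i=7 t=12 v=4: → [9,18); WM=9; [0,9) fires=15
i=8 t=13 v=4: → [9,18); WM=10
i=9 t=13 v=5: → [9,18); WM=10
i=10 t=13 v=6: → [9,18); WM=10
i=11 t=15 v=5: → [9,18); WM=12
i=12 t=16 v=3: → [9,18); WM=13
i=13 t=16 v=9: → [9,18); WM=13
i=14 t=18 v=1: → [18,27); WM=15
i=15 t=19 v=1: → [18,27); WM=16
i=16 t=20 v=5: → [18,27); WM=17
i=17 t=27 v=2: → [27,36); WM=24; [9,18) fires=42
i=18 t=32 v=3: → [27,36); WM=29; [18,27) fires=7
i=19 t=27 v=6: → [27,36); WM=29
i=20 t=35 v=2: → [27,36); WM=32

18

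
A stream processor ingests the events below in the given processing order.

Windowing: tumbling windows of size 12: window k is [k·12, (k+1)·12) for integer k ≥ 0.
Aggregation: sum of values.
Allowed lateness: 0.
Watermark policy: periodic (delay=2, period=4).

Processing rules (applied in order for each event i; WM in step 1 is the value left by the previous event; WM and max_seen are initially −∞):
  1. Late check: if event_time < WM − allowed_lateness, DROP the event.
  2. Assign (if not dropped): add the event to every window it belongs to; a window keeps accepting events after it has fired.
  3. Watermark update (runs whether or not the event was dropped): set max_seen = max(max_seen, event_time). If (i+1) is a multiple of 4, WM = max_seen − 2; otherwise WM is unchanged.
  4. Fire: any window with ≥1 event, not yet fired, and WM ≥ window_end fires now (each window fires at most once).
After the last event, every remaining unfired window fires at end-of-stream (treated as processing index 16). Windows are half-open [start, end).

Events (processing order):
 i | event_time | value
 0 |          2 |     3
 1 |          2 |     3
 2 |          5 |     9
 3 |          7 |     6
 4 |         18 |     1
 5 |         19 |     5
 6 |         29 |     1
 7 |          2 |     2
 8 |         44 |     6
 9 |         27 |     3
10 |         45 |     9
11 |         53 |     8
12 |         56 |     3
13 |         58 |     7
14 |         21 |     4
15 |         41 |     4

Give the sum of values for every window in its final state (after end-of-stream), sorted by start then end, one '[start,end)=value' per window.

[0,12)=21 [12,24)=6 [24,36)=4 [36,48)=15 [48,60)=18

i=0 t=2 v=3: → [0,12); WM=−∞
i=1 t=2 v=3: → [0,12); WM=−∞
i=2 t=5 v=9: → [0,12); WM=−∞
i=3 t=7 v=6: → [0,12); WM=5
i=4 t=18 v=1: → [12,24); WM=5
i=5 t=19 v=5: → [12,24); WM=5
i=6 t=29 v=1: → [24,36); WM=5
i=7 t=2 v=2: DROP (t<5-0); WM=27; [0,12) fires=21 [12,24) fires=6
i=8 t=44 v=6: → [36,48); WM=27
i=9 t=27 v=3: → [24,36); WM=27
i=10 t=45 v=9: → [36,48); WM=27
i=11 t=53 v=8: → [48,60); WM=51; [24,36) fires=4 [36,48) fires=15
i=12 t=56 v=3: → [48,60); WM=51
i=13 t=58 v=7: → [48,60); WM=51
i=14 t=21 v=4: DROP (t<51-0); WM=51
i=15 t=41 v=4: DROP (t<51-0); WM=56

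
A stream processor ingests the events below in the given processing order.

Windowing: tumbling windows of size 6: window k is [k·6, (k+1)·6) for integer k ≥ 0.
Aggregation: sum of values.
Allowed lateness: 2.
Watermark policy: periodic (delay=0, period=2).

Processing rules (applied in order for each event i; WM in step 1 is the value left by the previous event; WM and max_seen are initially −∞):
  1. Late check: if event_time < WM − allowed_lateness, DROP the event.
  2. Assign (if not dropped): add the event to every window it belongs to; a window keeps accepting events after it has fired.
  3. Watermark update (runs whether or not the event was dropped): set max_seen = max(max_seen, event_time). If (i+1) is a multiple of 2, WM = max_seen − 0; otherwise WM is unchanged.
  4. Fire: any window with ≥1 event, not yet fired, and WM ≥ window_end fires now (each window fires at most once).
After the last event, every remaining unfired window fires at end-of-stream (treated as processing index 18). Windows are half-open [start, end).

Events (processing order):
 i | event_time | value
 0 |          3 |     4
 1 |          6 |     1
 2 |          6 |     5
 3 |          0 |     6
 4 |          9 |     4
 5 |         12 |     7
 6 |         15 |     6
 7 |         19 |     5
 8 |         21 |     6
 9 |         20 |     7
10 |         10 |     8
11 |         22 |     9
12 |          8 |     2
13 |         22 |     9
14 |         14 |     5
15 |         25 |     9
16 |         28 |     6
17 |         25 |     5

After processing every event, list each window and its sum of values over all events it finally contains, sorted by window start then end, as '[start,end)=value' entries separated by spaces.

i=0 t=3 v=4: → [0,6); WM=−∞
i=1 t=6 v=1: → [6,12); WM=6; [0,6) fires=4
i=2 t=6 v=5: → [6,12); WM=6
i=3 t=0 v=6: DROP (t<6-2); WM=6
i=4 t=9 v=4: → [6,12); WM=6
i=5 t=12 v=7: → [12,18); WM=12; [6,12) fires=10
i=6 t=15 v=6: → [12,18); WM=12
i=7 t=19 v=5: → [18,24); WM=19; [12,18) fires=13
i=8 t=21 v=6: → [18,24); WM=19
i=9 t=20 v=7: → [18,24); WM=21
i=10 t=10 v=8: DROP (t<21-2); WM=21
i=11 t=22 v=9: → [18,24); WM=22
i=12 t=8 v=2: DROP (t<22-2); WM=22
i=13 t=22 v=9: → [18,24); WM=22
i=14 t=14 v=5: DROP (t<22-2); WM=22
i=15 t=25 v=9: → [24,30); WM=25; [18,24) fires=36
i=16 t=28 v=6: → [24,30); WM=25
i=17 t=25 v=5: → [24,30); WM=28

[0,6)=4 [6,12)=10 [12,18)=13 [18,24)=36 [24,30)=20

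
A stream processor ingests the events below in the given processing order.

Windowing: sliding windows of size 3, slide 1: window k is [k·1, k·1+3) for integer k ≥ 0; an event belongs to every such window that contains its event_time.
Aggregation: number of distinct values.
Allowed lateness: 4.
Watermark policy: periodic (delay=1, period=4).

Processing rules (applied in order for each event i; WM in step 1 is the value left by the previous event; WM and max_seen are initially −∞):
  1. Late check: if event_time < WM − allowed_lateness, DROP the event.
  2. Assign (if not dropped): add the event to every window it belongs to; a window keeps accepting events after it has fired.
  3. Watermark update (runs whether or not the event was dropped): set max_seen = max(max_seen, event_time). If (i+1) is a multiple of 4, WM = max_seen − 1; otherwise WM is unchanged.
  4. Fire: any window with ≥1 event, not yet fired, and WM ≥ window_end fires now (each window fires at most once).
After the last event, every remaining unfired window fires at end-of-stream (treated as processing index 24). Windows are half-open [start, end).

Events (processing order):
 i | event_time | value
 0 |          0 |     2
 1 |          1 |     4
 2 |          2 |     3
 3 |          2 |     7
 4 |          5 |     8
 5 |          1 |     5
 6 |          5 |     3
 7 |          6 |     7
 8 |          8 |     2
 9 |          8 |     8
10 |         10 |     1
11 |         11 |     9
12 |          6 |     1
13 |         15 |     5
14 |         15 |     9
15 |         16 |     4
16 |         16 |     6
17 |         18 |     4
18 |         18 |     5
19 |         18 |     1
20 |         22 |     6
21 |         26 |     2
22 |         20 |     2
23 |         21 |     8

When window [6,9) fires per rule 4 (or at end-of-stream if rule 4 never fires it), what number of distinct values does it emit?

i=0 t=0 v=2: → [0,3); WM=−∞
i=1 t=1 v=4: → [1,4),[0,3); WM=−∞
i=2 t=2 v=3: → [2,5),[1,4),[0,3); WM=−∞
i=3 t=2 v=7: → [2,5),[1,4),[0,3); WM=1
i=4 t=5 v=8: → [5,8),[4,7),[3,6); WM=1
i=5 t=1 v=5: → [1,4),[0,3); WM=1
i=6 t=5 v=3: → [5,8),[4,7),[3,6); WM=1
i=7 t=6 v=7: → [6,9),[5,8),[4,7); WM=5; [0,3) fires=5 [1,4) fires=4 [2,5) fires=2
i=8 t=8 v=2: → [8,11),[7,10),[6,9); WM=5
i=9 t=8 v=8: → [8,11),[7,10),[6,9); WM=5
i=10 t=10 v=1: → [10,13),[9,12),[8,11); WM=5
i=11 t=11 v=9: → [11,14),[10,13),[9,12); WM=10; [3,6) fires=2 [4,7) fires=3 [5,8) fires=3 [6,9) fires=3 [7,10) fires=2
i=12 t=6 v=1: → [6,9),[5,8),[4,7); WM=10
i=13 t=15 v=5: → [15,18),[14,17),[13,16); WM=10
i=14 t=15 v=9: → [15,18),[14,17),[13,16); WM=10
i=15 t=16 v=4: → [16,19),[15,18),[14,17); WM=15; [8,11) fires=3 [9,12) fires=2 [10,13) fires=2 [11,14) fires=1
i=16 t=16 v=6: → [16,19),[15,18),[14,17); WM=15
i=17 t=18 v=4: → [18,21),[17,20),[16,19); WM=15
i=18 t=18 v=5: → [18,21),[17,20),[16,19); WM=15
i=19 t=18 v=1: → [18,21),[17,20),[16,19); WM=17; [13,16) fires=2 [14,17) fires=4
i=20 t=22 v=6: → [22,25),[21,24),[20,23); WM=17
i=21 t=26 v=2: → [26,29),[25,28),[24,27); WM=17
i=22 t=20 v=2: → [20,23),[19,22),[18,21); WM=17
i=23 t=21 v=8: → [21,24),[20,23),[19,22); WM=25; [15,18) fires=4 [16,19) fires=4 [17,20) fires=3 [18,21) fires=4 [19,22) fires=2 [20,23) fires=3 [21,24) fires=2 [22,25) fires=1

3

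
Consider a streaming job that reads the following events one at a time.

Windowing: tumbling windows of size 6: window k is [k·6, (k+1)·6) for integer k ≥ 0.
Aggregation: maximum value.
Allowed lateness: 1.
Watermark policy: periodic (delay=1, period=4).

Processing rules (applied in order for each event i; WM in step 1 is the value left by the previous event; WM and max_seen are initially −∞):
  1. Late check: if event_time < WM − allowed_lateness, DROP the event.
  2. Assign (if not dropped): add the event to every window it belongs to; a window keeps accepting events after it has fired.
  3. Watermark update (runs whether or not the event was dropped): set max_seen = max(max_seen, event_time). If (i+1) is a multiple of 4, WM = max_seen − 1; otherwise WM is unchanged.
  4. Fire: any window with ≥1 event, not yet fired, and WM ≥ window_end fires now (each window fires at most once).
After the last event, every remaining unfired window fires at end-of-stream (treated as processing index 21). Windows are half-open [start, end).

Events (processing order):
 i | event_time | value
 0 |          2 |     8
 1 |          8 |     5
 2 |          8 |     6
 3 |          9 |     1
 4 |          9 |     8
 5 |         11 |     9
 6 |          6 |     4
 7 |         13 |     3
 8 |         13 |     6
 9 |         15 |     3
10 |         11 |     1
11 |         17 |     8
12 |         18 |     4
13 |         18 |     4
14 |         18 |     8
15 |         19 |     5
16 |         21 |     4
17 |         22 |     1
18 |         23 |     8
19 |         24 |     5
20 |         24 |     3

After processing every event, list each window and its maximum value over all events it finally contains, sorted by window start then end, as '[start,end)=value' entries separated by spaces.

i=0 t=2 v=8: → [0,6); WM=−∞
i=1 t=8 v=5: → [6,12); WM=−∞
i=2 t=8 v=6: → [6,12); WM=−∞
i=3 t=9 v=1: → [6,12); WM=8; [0,6) fires=8
i=4 t=9 v=8: → [6,12); WM=8
i=5 t=11 v=9: → [6,12); WM=8
i=6 t=6 v=4: DROP (t<8-1); WM=8
i=7 t=13 v=3: → [12,18); WM=12; [6,12) fires=9
i=8 t=13 v=6: → [12,18); WM=12
i=9 t=15 v=3: → [12,18); WM=12
i=10 t=11 v=1: → [6,12); WM=12
i=11 t=17 v=8: → [12,18); WM=16
i=12 t=18 v=4: → [18,24); WM=16
i=13 t=18 v=4: → [18,24); WM=16
i=14 t=18 v=8: → [18,24); WM=16
i=15 t=19 v=5: → [18,24); WM=18; [12,18) fires=8
i=16 t=21 v=4: → [18,24); WM=18
i=17 t=22 v=1: → [18,24); WM=18
i=18 t=23 v=8: → [18,24); WM=18
i=19 t=24 v=5: → [24,30); WM=23
i=20 t=24 v=3: → [24,30); WM=23

[0,6)=8 [6,12)=9 [12,18)=8 [18,24)=8 [24,30)=5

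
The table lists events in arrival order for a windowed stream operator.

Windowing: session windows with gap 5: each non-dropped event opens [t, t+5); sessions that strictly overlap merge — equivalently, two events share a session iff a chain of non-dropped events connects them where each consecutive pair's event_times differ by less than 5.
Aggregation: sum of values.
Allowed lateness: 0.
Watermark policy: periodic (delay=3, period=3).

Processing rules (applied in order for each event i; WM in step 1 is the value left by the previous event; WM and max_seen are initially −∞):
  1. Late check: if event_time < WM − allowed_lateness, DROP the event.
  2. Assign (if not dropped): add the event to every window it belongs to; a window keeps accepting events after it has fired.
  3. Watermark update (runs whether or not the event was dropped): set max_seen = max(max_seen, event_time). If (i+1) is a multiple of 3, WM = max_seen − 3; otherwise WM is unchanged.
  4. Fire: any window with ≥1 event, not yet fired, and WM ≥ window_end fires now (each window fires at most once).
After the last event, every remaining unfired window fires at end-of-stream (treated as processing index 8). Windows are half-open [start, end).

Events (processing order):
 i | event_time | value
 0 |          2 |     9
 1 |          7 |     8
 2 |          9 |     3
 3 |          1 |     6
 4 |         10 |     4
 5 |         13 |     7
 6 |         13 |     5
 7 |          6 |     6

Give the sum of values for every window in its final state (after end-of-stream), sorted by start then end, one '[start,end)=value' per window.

i=0 t=2 v=9: → [2,7); WM=−∞
i=1 t=7 v=8: → [7,12); WM=−∞
i=2 t=9 v=3: → [7,14); WM=6
i=3 t=1 v=6: DROP (t<6-0); WM=6
i=4 t=10 v=4: → [7,15); WM=6
i=5 t=13 v=7: → [7,18); WM=10
i=6 t=13 v=5: → [7,18); WM=10
i=7 t=6 v=6: DROP (t<10-0); WM=10

[2,7)=9 [7,18)=27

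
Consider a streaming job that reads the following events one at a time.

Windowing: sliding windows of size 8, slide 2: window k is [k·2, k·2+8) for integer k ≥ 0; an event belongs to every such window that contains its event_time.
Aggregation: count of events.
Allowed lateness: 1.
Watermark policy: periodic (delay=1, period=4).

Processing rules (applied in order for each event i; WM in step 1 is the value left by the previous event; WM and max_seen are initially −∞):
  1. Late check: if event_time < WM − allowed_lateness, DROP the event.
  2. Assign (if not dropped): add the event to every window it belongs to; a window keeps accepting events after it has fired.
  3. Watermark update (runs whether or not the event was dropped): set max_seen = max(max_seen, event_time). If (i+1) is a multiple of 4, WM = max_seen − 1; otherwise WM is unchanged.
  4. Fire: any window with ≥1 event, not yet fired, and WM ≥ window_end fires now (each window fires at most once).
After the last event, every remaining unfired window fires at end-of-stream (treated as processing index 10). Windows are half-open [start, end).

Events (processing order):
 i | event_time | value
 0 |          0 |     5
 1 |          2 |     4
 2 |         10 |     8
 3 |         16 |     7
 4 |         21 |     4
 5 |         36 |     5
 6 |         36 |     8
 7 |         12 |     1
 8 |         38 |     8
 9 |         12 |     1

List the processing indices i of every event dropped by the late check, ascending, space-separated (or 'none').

i=0 t=0 v=5: → [0,8); WM=−∞
i=1 t=2 v=4: → [2,10),[0,8); WM=−∞
i=2 t=10 v=8: → [10,18),[8,16),[6,14),[4,12); WM=−∞
i=3 t=16 v=7: → [16,24),[14,22),[12,20),[10,18); WM=15; [0,8) fires=2 [2,10) fires=1 [4,12) fires=1 [6,14) fires=1
i=4 t=21 v=4: → [20,28),[18,26),[16,24),[14,22); WM=15
i=5 t=36 v=5: → [36,44),[34,42),[32,40),[30,38); WM=15
i=6 t=36 v=8: → [36,44),[34,42),[32,40),[30,38); WM=15
i=7 t=12 v=1: DROP (t<15-1); WM=35; [8,16) fires=1 [10,18) fires=2 [12,20) fires=1 [14,22) fires=2 [16,24) fires=2 [18,26) fires=1 [20,28) fires=1
i=8 t=38 v=8: → [38,46),[36,44),[34,42),[32,40); WM=35
i=9 t=12 v=1: DROP (t<35-1); WM=35

7 9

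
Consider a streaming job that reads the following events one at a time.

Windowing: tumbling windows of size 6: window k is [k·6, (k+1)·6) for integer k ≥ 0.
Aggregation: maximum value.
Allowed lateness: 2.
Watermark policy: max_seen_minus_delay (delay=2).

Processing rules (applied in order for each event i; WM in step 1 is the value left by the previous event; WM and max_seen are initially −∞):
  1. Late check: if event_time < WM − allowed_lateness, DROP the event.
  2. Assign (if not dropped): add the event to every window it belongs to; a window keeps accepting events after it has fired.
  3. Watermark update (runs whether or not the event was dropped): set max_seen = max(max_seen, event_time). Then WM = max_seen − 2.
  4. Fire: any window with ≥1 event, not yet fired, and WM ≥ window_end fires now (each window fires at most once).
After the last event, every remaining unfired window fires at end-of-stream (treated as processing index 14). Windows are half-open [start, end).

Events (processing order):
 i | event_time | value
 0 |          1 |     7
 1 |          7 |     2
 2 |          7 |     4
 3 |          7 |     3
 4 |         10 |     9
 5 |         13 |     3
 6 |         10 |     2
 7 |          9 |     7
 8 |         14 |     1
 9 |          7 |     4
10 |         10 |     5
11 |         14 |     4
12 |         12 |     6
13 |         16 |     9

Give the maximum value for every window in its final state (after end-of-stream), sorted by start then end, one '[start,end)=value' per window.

i=0 t=1 v=7: → [0,6); WM=-1
i=1 t=7 v=2: → [6,12); WM=5
i=2 t=7 v=4: → [6,12); WM=5
i=3 t=7 v=3: → [6,12); WM=5
i=4 t=10 v=9: → [6,12); WM=8; [0,6) fires=7
i=5 t=13 v=3: → [12,18); WM=11
i=6 t=10 v=2: → [6,12); WM=11
i=7 t=9 v=7: → [6,12); WM=11
i=8 t=14 v=1: → [12,18); WM=12; [6,12) fires=9
i=9 t=7 v=4: DROP (t<12-2); WM=12
i=10 t=10 v=5: → [6,12); WM=12
i=11 t=14 v=4: → [12,18); WM=12
i=12 t=12 v=6: → [12,18); WM=12
i=13 t=16 v=9: → [12,18); WM=14

[0,6)=7 [6,12)=9 [12,18)=9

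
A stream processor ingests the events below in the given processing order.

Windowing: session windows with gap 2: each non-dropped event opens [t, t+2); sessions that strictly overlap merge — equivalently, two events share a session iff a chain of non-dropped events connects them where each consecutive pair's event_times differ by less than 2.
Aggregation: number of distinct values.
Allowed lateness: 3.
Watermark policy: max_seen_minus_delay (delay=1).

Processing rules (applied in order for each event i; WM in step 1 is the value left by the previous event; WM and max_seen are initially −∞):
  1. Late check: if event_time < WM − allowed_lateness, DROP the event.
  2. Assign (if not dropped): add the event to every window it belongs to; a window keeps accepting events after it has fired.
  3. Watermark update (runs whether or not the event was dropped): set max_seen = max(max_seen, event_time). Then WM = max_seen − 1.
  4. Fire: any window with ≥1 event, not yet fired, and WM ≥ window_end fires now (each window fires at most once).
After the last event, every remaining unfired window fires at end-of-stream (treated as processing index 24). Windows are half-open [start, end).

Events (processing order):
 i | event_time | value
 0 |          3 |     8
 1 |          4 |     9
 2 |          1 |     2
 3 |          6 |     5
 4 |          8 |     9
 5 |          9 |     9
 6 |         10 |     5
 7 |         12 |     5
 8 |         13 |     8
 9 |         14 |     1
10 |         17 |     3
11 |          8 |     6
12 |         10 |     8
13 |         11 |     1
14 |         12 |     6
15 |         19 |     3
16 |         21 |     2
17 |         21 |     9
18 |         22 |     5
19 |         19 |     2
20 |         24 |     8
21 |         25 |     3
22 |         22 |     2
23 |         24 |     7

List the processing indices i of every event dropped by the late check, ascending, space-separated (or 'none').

11 12 13 14

i=0 t=3 v=8: → [3,5); WM=2
i=1 t=4 v=9: → [3,6); WM=3
i=2 t=1 v=2: → [1,3); WM=3
i=3 t=6 v=5: → [6,8); WM=5
i=4 t=8 v=9: → [8,10); WM=7
i=5 t=9 v=9: → [8,11); WM=8
i=6 t=10 v=5: → [8,12); WM=9
i=7 t=12 v=5: → [12,14); WM=11
i=8 t=13 v=8: → [12,15); WM=12
i=9 t=14 v=1: → [12,16); WM=13
i=10 t=17 v=3: → [17,19); WM=16
i=11 t=8 v=6: DROP (t<16-3); WM=16
i=12 t=10 v=8: DROP (t<16-3); WM=16
i=13 t=11 v=1: DROP (t<16-3); WM=16
i=14 t=12 v=6: DROP (t<16-3); WM=16
i=15 t=19 v=3: → [19,21); WM=18
i=16 t=21 v=2: → [21,23); WM=20
i=17 t=21 v=9: → [21,23); WM=20
i=18 t=22 v=5: → [21,24); WM=21
i=19 t=19 v=2: → [19,21); WM=21
i=20 t=24 v=8: → [24,26); WM=23
i=21 t=25 v=3: → [24,27); WM=24
i=22 t=22 v=2: → [21,24); WM=24
i=23 t=24 v=7: → [24,27); WM=24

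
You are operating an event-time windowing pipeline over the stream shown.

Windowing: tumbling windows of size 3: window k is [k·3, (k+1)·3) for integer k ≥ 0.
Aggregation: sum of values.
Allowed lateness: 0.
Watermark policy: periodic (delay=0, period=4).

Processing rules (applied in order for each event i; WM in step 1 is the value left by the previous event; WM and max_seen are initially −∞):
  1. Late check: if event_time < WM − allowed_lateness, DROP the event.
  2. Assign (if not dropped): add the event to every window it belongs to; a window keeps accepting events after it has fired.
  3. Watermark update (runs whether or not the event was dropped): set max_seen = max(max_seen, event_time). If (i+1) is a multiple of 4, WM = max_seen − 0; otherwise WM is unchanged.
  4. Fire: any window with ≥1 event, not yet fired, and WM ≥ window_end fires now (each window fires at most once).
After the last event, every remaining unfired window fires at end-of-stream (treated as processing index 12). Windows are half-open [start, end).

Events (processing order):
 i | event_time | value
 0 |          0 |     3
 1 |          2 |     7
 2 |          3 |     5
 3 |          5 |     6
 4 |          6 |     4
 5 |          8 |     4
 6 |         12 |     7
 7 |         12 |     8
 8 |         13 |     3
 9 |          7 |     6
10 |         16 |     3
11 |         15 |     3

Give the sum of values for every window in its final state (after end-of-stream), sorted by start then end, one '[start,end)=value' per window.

[0,3)=10 [3,6)=11 [6,9)=8 [12,15)=18 [15,18)=6

i=0 t=0 v=3: → [0,3); WM=−∞
i=1 t=2 v=7: → [0,3); WM=−∞
i=2 t=3 v=5: → [3,6); WM=−∞
i=3 t=5 v=6: → [3,6); WM=5; [0,3) fires=10
i=4 t=6 v=4: → [6,9); WM=5
i=5 t=8 v=4: → [6,9); WM=5
i=6 t=12 v=7: → [12,15); WM=5
i=7 t=12 v=8: → [12,15); WM=12; [3,6) fires=11 [6,9) fires=8
i=8 t=13 v=3: → [12,15); WM=12
i=9 t=7 v=6: DROP (t<12-0); WM=12
i=10 t=16 v=3: → [15,18); WM=12
i=11 t=15 v=3: → [15,18); WM=16; [12,15) fires=18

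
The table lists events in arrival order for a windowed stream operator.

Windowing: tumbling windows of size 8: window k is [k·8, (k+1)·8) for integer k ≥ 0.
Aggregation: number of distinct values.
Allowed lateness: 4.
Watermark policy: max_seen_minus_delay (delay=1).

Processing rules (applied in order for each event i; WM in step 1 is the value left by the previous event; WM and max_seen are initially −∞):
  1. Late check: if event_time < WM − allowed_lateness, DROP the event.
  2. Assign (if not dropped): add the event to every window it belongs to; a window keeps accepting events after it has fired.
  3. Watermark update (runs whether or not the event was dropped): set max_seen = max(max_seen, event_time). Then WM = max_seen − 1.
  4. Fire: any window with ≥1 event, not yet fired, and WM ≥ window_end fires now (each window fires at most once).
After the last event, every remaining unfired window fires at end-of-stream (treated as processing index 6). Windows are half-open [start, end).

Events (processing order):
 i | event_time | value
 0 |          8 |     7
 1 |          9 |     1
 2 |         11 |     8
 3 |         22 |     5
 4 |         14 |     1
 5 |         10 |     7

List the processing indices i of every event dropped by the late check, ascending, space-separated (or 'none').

4 5

i=0 t=8 v=7: → [8,16); WM=7
i=1 t=9 v=1: → [8,16); WM=8
i=2 t=11 v=8: → [8,16); WM=10
i=3 t=22 v=5: → [16,24); WM=21; [8,16) fires=3
i=4 t=14 v=1: DROP (t<21-4); WM=21
i=5 t=10 v=7: DROP (t<21-4); WM=21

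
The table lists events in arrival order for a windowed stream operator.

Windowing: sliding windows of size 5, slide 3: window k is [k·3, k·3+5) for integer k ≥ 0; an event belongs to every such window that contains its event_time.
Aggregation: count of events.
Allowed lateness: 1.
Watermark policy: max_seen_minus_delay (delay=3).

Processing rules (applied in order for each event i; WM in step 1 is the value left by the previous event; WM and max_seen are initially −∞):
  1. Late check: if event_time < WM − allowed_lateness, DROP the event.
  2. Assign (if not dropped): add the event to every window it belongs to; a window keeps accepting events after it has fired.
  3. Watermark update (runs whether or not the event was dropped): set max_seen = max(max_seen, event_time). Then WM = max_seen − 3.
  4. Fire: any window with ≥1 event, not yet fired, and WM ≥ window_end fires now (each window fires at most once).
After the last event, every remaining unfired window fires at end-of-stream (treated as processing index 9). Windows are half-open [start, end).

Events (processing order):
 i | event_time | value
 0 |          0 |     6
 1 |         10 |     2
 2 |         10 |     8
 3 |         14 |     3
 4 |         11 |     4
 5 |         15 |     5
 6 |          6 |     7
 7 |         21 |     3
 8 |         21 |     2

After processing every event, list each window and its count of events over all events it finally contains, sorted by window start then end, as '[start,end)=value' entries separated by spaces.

[0,5)=1 [6,11)=2 [9,14)=3 [12,17)=2 [15,20)=1 [18,23)=2 [21,26)=2

i=0 t=0 v=6: → [0,5); WM=-3
i=1 t=10 v=2: → [9,14),[6,11); WM=7; [0,5) fires=1
i=2 t=10 v=8: → [9,14),[6,11); WM=7
i=3 t=14 v=3: → [12,17); WM=11; [6,11) fires=2
i=4 t=11 v=4: → [9,14); WM=11
i=5 t=15 v=5: → [15,20),[12,17); WM=12
i=6 t=6 v=7: DROP (t<12-1); WM=12
i=7 t=21 v=3: → [21,26),[18,23); WM=18; [9,14) fires=3 [12,17) fires=2
i=8 t=21 v=2: → [21,26),[18,23); WM=18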